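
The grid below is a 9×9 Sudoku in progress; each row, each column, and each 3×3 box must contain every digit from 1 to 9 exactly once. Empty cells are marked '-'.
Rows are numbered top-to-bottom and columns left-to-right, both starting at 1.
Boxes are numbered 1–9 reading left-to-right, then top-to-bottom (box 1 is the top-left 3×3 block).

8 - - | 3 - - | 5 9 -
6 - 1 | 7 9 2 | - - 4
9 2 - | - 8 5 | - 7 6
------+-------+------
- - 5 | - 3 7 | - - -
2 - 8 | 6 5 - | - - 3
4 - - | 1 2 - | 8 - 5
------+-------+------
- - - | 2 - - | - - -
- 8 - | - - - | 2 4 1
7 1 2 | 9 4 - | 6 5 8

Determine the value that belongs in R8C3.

9

Cell R8C3 itself could take any of {3, 6, 9} by direct elimination.
Consider where 9 can go in row 8.
R8C1 is out (column 1 already has a 9).
R8C4 is out (column 4 already has a 9).
R8C5 is out (column 5 already has a 9).
R8C6 is out (box 8 already has a 9).
So the only cell in row 8 that can hold 9 is R8C3.
Therefore R8C3 = 9.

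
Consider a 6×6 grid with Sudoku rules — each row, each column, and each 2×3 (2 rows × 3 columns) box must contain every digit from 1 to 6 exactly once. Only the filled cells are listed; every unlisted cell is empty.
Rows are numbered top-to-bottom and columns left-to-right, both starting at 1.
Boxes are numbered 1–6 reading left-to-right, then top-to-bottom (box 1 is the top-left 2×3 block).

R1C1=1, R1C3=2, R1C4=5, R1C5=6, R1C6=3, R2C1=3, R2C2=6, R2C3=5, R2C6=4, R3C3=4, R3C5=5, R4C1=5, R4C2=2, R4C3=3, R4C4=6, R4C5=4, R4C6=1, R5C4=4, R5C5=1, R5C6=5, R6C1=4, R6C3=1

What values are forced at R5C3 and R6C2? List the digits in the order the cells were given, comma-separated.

6,5

For R5C3:
  Row 5 already contains {1, 4, 5}.
  Column 3 already contains {1, 2, 3, 4, 5}.
  Its 2×3 block (box 5) already contains {1, 4}.
  The only value from 1–6 not eliminated is 6, so R5C3 = 6.
For R6C2:
  Consider where 5 can go in row 6.
  R6C4 is out (column 4 already has a 5).
  R6C5 is out (column 5 already has a 5).
  R6C6 is out (column 6 already has a 5).
  So the only cell in row 6 that can hold 5 is R6C2.
  So R6C2 = 5.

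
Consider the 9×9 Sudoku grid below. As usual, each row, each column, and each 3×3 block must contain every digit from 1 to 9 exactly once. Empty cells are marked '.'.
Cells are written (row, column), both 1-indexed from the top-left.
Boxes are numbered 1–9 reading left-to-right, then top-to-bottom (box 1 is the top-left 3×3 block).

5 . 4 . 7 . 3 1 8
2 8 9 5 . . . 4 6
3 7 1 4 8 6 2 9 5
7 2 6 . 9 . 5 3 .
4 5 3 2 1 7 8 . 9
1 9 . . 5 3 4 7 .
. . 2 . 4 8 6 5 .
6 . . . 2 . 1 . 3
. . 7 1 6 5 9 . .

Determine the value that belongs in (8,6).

Row 8 already contains {1, 2, 3, 6}.
Column 6 already contains {3, 5, 6, 7, 8}.
Its 3×3 block (box 8) already contains {1, 2, 4, 5, 6, 8}.
The only value from 1–9 not eliminated is 9, so (8,6) = 9.

9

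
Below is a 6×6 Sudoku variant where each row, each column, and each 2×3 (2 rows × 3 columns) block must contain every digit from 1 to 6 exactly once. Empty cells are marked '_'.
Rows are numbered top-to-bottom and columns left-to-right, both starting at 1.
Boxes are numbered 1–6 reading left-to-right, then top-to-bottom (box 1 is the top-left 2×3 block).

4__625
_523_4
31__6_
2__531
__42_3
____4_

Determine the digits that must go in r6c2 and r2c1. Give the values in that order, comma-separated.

2,6

For r6c2:
  Consider where 2 can go in box 5.
  r5c1 is out (row 5 already has a 2).
  r5c2 is out (row 5 already has a 2).
  r6c1 is out (column 1 already has a 2).
  r6c3 is out (column 3 already has a 2).
  So the only cell in box 5 that can hold 2 is r6c2.
  So r6c2 = 2.
For r2c1:
  Consider where 6 can go in box 1.
  r1c2 is out (row 1 already has a 6).
  r1c3 is out (row 1 already has a 6).
  So the only cell in box 1 that can hold 6 is r2c1.
  So r2c1 = 6.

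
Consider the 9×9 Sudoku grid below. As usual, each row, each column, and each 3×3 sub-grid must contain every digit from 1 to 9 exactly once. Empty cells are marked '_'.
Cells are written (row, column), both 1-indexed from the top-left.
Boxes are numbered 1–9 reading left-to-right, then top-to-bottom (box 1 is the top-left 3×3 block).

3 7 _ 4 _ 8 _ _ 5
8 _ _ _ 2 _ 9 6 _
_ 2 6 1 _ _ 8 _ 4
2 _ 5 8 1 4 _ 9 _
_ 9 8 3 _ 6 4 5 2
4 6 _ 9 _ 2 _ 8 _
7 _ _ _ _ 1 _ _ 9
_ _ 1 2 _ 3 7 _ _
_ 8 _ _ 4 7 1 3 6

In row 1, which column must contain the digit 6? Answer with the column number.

5

Consider where 6 can go in row 1.
(1,3) is out (column 3 already has a 6).
(1,7) is out (box 3 already has a 6).
(1,8) is out (column 8 already has a 6).
So the only cell in row 1 that can hold 6 is (1,5).
That is column 5.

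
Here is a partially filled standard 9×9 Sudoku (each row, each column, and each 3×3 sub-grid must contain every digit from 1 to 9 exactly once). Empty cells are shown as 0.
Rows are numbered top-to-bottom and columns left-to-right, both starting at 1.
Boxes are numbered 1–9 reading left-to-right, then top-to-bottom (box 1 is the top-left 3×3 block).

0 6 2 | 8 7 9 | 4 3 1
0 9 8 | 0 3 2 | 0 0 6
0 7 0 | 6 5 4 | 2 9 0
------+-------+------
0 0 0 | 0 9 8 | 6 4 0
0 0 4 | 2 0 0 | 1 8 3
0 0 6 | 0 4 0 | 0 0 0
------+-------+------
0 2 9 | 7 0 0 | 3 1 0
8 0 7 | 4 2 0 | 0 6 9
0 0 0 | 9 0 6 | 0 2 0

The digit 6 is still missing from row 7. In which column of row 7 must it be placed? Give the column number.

Consider where 6 can go in row 7.
R7C5 is out (box 8 already has a 6).
R7C6 is out (column 6 already has a 6).
R7C9 is out (column 9 already has a 6).
So the only cell in row 7 that can hold 6 is R7C1.
That is column 1.

1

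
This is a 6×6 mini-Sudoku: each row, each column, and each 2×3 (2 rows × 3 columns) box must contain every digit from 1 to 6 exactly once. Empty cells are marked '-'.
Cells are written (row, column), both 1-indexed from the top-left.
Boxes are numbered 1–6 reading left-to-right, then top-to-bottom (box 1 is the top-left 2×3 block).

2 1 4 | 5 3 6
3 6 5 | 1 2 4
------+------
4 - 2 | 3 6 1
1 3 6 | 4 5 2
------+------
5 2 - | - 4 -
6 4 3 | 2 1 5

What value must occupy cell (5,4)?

Row 5 already contains {2, 4, 5}.
Column 4 already contains {1, 2, 3, 4, 5}.
Its 2×3 block (box 6) already contains {1, 2, 4, 5}.
The only value from 1–6 not eliminated is 6, so (5,4) = 6.

6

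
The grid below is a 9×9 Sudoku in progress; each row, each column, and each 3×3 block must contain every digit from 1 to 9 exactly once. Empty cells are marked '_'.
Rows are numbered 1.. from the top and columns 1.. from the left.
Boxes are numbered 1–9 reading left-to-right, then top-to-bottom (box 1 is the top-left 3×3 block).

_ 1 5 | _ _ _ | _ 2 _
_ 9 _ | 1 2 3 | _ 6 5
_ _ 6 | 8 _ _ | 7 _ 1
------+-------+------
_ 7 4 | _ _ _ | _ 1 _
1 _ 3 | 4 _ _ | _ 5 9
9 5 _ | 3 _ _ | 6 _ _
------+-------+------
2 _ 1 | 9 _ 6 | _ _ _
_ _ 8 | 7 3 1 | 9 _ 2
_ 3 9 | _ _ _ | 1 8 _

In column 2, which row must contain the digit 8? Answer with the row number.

Consider where 8 can go in column 2.
row 3, column 2 is out (row 3 already has a 8).
row 7, column 2 is out (box 7 already has a 8).
row 8, column 2 is out (row 8 already has a 8).
So the only cell in column 2 that can hold 8 is row 5, column 2.
That is row 5.

5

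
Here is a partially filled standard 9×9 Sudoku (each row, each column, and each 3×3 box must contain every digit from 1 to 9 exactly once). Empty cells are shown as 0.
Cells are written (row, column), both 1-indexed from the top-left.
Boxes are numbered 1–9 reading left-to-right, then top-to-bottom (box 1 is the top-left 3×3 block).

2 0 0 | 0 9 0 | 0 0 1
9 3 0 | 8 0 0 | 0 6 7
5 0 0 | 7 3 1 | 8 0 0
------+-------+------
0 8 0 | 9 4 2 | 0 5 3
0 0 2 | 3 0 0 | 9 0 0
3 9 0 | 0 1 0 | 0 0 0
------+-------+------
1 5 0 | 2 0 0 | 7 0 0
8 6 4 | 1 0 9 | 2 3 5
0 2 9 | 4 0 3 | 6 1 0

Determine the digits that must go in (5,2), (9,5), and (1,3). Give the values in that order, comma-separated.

1,5,8

For (5,2):
  Consider where 1 can go in row 5.
  (5,1) is out (column 1 already has a 1).
  (5,5) is out (column 5 already has a 1).
  (5,6) is out (column 6 already has a 1).
  (5,8) is out (column 8 already has a 1).
  (5,9) is out (column 9 already has a 1).
  So the only cell in row 5 that can hold 1 is (5,2).
  So (5,2) = 1.
For (9,5):
  Consider where 5 can go in box 8.
  (7,5) is out (row 7 already has a 5).
  (7,6) is out (row 7 already has a 5).
  (8,5) is out (row 8 already has a 5).
  So the only cell in box 8 that can hold 5 is (9,5).
  So (9,5) = 5.
For (1,3):
  Consider where 8 can go in box 1.
  (1,2) is out (column 2 already has a 8).
  (2,3) is out (row 2 already has a 8).
  (3,2) is out (row 3 already has a 8).
  (3,3) is out (row 3 already has a 8).
  So the only cell in box 1 that can hold 8 is (1,3).
  So (1,3) = 8.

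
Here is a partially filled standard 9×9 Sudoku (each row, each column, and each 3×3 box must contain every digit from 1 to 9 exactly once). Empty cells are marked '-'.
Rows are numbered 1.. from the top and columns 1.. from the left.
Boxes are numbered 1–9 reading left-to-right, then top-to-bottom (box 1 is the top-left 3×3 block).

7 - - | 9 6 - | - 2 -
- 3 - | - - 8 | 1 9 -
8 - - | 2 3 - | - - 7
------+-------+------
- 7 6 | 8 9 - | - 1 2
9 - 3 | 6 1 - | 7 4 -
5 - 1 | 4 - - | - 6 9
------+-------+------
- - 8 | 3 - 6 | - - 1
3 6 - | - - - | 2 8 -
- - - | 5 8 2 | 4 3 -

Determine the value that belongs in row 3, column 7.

Cell row 3, column 7 itself could take any of {5, 6} by direct elimination.
Consider where 6 can go in row 3.
row 3, column 2 is out (column 2 already has a 6).
row 3, column 3 is out (column 3 already has a 6).
row 3, column 6 is out (column 6 already has a 6).
row 3, column 8 is out (column 8 already has a 6).
So the only cell in row 3 that can hold 6 is row 3, column 7.
Therefore row 3, column 7 = 6.

6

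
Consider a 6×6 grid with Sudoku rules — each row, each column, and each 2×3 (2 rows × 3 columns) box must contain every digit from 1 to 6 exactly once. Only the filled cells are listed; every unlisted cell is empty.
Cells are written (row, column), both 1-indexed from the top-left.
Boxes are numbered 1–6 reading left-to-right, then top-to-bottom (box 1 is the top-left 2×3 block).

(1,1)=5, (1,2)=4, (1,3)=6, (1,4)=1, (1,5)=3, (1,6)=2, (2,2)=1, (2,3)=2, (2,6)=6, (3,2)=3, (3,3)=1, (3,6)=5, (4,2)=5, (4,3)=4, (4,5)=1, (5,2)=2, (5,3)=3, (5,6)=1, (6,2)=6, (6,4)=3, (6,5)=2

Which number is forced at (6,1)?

1

Cell (6,1) itself could take any of {1, 4} by direct elimination.
Consider where 1 can go in row 6.
(6,3) is out (column 3 already has a 1).
(6,6) is out (column 6 already has a 1).
So the only cell in row 6 that can hold 1 is (6,1).
Therefore (6,1) = 1.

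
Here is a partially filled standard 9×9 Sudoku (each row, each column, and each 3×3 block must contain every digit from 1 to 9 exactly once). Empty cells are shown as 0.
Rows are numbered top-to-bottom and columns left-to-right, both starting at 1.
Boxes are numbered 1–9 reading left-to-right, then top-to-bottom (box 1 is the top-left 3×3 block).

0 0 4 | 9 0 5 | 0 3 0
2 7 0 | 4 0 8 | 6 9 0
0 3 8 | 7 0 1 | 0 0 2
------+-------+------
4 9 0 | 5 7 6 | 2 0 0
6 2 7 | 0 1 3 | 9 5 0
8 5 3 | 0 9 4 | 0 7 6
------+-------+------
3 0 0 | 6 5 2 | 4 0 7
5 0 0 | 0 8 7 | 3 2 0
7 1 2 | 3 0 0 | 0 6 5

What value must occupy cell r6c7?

Row 6 already contains {3, 4, 5, 6, 7, 8, 9}.
Column 7 already contains {2, 3, 4, 6, 9}.
Its 3×3 block (box 6) already contains {2, 5, 6, 7, 9}.
The only value from 1–9 not eliminated is 1, so r6c7 = 1.

1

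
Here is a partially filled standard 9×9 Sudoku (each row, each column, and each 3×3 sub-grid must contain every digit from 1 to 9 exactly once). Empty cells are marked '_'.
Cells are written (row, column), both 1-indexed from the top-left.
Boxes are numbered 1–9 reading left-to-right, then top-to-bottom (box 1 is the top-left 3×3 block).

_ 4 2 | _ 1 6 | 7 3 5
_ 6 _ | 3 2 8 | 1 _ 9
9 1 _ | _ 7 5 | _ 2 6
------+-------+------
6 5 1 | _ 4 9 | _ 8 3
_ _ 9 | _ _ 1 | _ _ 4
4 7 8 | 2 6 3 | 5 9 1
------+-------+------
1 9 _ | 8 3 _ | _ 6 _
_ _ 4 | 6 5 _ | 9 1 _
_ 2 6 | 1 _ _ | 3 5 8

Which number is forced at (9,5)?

Row 9 already contains {1, 2, 3, 5, 6, 8}.
Column 5 already contains {1, 2, 3, 4, 5, 6, 7}.
Its 3×3 block (box 8) already contains {1, 3, 5, 6, 8}.
The only value from 1–9 not eliminated is 9, so (9,5) = 9.

9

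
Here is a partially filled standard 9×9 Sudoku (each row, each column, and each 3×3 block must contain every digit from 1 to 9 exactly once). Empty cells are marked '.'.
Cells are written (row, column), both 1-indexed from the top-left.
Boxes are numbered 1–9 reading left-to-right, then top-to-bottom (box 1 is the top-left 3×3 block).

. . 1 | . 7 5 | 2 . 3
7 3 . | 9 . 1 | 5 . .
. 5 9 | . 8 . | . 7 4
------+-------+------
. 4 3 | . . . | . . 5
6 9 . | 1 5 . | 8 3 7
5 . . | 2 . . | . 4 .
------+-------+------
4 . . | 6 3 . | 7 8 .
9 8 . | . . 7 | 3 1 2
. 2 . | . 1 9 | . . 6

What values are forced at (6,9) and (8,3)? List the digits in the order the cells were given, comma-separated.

1,6

For (6,9):
  Consider where 1 can go in column 9.
  (2,9) is out (row 2 already has a 1).
  (7,9) is out (box 9 already has a 1).
  So the only cell in column 9 that can hold 1 is (6,9).
  So (6,9) = 1.
For (8,3):
  Consider where 6 can go in box 7.
  (7,2) is out (row 7 already has a 6).
  (7,3) is out (row 7 already has a 6).
  (9,1) is out (row 9 already has a 6).
  (9,3) is out (row 9 already has a 6).
  So the only cell in box 7 that can hold 6 is (8,3).
  So (8,3) = 6.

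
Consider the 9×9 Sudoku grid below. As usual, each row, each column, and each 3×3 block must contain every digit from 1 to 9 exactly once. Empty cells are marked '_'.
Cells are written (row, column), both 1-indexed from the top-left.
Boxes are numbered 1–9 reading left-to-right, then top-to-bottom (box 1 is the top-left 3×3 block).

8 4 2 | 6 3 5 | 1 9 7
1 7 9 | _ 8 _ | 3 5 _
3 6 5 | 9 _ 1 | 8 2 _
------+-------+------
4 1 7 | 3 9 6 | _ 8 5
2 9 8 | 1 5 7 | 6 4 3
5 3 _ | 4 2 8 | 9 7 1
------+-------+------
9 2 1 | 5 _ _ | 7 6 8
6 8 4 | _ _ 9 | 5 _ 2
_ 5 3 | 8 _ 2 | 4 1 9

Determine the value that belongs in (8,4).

Row 8 already contains {2, 4, 5, 6, 8, 9}.
Column 4 already contains {1, 3, 4, 5, 6, 8, 9}.
Its 3×3 block (box 8) already contains {2, 5, 8, 9}.
The only value from 1–9 not eliminated is 7, so (8,4) = 7.

7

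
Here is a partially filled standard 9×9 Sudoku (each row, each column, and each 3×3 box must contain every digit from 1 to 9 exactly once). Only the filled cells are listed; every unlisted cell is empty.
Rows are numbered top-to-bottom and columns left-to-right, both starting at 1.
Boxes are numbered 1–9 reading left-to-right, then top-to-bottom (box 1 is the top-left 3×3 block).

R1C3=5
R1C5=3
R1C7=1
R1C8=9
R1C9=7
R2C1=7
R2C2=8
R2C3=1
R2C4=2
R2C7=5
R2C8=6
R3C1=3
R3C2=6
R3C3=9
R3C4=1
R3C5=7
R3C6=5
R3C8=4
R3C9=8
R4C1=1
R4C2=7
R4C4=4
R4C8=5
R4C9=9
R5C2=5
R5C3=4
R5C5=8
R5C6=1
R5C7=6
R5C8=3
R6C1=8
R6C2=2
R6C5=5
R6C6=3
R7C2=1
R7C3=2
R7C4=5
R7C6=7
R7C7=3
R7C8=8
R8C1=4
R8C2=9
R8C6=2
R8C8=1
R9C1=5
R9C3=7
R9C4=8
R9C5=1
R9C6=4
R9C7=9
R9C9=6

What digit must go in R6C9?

1

Cell R6C9 itself could take any of {1, 4} by direct elimination.
Consider where 1 can go in column 9.
R2C9 is out (row 2 already has a 1).
R5C9 is out (row 5 already has a 1).
R7C9 is out (row 7 already has a 1).
R8C9 is out (row 8 already has a 1).
So the only cell in column 9 that can hold 1 is R6C9.
Therefore R6C9 = 1.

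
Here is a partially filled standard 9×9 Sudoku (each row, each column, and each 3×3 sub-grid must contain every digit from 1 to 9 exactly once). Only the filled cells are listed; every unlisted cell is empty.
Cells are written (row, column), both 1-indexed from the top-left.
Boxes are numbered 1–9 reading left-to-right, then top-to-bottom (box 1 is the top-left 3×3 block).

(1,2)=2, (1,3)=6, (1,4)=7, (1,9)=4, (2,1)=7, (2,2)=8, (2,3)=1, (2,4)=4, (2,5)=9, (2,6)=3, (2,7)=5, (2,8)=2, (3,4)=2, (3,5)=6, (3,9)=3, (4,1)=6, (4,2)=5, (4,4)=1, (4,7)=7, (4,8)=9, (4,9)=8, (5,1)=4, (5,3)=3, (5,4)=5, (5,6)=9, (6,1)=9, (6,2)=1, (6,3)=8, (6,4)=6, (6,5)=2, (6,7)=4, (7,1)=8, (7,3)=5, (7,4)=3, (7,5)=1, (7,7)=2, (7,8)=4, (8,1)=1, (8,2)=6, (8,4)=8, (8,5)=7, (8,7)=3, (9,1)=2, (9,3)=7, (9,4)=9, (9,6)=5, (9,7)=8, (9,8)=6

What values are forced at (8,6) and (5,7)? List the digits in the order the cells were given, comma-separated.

For (8,6):
  Consider where 2 can go in row 8.
  (8,3) is out (box 7 already has a 2).
  (8,8) is out (column 8 already has a 2).
  (8,9) is out (box 9 already has a 2).
  So the only cell in row 8 that can hold 2 is (8,6).
  So (8,6) = 2.
For (5,7):
  Consider where 6 can go in column 7.
  (1,7) is out (row 1 already has a 6).
  (3,7) is out (row 3 already has a 6).
  So the only cell in column 7 that can hold 6 is (5,7).
  So (5,7) = 6.

2,6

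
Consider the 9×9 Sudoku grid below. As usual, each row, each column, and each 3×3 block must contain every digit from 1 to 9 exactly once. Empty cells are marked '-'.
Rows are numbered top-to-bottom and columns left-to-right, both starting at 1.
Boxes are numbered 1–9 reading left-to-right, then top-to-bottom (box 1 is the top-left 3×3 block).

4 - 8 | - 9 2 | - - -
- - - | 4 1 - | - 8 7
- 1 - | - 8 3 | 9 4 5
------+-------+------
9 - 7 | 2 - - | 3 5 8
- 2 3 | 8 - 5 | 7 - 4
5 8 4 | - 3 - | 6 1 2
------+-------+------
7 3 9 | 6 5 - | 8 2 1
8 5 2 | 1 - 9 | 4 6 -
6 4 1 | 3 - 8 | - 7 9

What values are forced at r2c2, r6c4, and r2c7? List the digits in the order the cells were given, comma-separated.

For r2c2:
  Consider where 9 can go in box 1.
  r1c2 is out (row 1 already has a 9).
  r2c1 is out (column 1 already has a 9).
  r2c3 is out (column 3 already has a 9).
  r3c1 is out (row 3 already has a 9).
  r3c3 is out (row 3 already has a 9).
  So the only cell in box 1 that can hold 9 is r2c2.
  So r2c2 = 9.
For r6c4:
  Consider where 9 can go in column 4.
  r1c4 is out (row 1 already has a 9).
  r3c4 is out (row 3 already has a 9).
  So the only cell in column 4 that can hold 9 is r6c4.
  So r6c4 = 9.
For r2c7:
  Row 2 already contains {1, 4, 7, 8}.
  Column 7 already contains {3, 4, 6, 7, 8, 9}.
  Its 3×3 block (box 3) already contains {4, 5, 7, 8, 9}.
  The only value from 1–9 not eliminated is 2, so r2c7 = 2.

9,9,2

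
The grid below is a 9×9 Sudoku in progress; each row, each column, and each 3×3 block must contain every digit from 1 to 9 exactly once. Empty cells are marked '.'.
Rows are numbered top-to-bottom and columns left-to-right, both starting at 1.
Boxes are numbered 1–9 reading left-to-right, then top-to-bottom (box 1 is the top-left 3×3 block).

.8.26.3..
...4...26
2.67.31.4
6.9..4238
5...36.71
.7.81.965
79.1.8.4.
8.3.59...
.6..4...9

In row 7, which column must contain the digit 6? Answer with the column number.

Consider where 6 can go in row 7.
R7C3 is out (column 3 already has a 6).
R7C5 is out (column 5 already has a 6).
R7C9 is out (column 9 already has a 6).
So the only cell in row 7 that can hold 6 is R7C7.
That is column 7.

7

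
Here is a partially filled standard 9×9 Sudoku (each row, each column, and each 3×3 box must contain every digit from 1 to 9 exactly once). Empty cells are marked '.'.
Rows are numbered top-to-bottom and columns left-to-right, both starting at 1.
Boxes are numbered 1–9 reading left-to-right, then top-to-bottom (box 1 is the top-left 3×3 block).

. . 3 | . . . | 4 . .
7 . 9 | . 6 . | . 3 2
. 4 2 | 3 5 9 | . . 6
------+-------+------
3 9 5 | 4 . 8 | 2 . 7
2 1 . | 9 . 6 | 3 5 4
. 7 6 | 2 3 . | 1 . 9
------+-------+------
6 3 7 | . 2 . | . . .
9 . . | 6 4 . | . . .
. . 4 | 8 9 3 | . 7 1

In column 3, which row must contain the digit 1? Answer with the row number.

8

Consider where 1 can go in column 3.
R5C3 is out (row 5 already has a 1).
So the only cell in column 3 that can hold 1 is R8C3.
That is row 8.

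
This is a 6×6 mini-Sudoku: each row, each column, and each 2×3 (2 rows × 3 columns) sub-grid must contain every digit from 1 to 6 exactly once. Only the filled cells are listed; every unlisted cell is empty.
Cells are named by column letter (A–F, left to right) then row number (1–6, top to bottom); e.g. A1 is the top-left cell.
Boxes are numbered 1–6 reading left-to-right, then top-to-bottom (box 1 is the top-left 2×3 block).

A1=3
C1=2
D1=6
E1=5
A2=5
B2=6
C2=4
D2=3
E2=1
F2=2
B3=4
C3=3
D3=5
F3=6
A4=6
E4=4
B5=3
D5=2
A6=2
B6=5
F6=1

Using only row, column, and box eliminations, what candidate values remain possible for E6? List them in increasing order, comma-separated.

3,6

Row 6 already contains {1, 2, 5}.
Column E already contains {1, 4, 5}.
Its 2×3 block (box 6) already contains {1, 2}.
Removing those from 1–6 leaves {3, 6} as the candidates for E6.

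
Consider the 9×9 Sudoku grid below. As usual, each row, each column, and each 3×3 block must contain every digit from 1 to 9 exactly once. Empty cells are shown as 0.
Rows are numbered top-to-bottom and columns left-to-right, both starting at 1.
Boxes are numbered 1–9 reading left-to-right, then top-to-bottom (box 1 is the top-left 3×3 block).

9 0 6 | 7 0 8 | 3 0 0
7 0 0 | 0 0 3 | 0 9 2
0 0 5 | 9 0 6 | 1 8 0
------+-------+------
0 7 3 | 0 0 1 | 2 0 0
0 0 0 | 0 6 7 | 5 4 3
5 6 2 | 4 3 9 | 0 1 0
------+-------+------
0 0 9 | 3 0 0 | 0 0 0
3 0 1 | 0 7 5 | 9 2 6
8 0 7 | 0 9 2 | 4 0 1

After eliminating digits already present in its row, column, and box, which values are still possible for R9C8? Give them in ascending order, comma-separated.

3,5

Row 9 already contains {1, 2, 4, 7, 8, 9}.
Column 8 already contains {1, 2, 4, 8, 9}.
Its 3×3 block (box 9) already contains {1, 2, 4, 6, 9}.
Removing those from 1–9 leaves {3, 5} as the candidates for R9C8.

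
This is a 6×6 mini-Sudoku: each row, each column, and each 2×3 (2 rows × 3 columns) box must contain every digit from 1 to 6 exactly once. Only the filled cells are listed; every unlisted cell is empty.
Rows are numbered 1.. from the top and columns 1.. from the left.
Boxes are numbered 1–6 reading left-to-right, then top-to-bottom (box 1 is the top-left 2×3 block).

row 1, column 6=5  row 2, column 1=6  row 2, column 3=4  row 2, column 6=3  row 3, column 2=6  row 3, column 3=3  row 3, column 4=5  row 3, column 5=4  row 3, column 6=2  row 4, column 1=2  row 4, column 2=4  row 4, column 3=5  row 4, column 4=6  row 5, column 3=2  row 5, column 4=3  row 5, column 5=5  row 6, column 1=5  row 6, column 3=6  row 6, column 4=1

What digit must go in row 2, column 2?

5

Cell row 2, column 2 itself could take any of {1, 2, 5} by direct elimination.
Consider where 5 can go in column 2.
row 1, column 2 is out (row 1 already has a 5).
row 5, column 2 is out (row 5 already has a 5).
row 6, column 2 is out (row 6 already has a 5).
So the only cell in column 2 that can hold 5 is row 2, column 2.
Therefore row 2, column 2 = 5.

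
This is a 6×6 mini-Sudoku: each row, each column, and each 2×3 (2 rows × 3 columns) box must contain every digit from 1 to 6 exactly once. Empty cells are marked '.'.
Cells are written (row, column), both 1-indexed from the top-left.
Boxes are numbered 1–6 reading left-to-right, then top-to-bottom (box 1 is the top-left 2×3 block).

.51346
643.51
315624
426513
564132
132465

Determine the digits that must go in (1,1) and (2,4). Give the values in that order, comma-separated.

2,2

For (1,1):
  Row 1 already contains {1, 3, 4, 5, 6}.
  Column 1 already contains {1, 3, 4, 5, 6}.
  Its 2×3 block (box 1) already contains {1, 3, 4, 5, 6}.
  The only value from 1–6 not eliminated is 2, so (1,1) = 2.
For (2,4):
  Row 2 already contains {1, 3, 4, 5, 6}.
  Column 4 already contains {1, 3, 4, 5, 6}.
  Its 2×3 block (box 2) already contains {1, 3, 4, 5, 6}.
  The only value from 1–6 not eliminated is 2, so (2,4) = 2.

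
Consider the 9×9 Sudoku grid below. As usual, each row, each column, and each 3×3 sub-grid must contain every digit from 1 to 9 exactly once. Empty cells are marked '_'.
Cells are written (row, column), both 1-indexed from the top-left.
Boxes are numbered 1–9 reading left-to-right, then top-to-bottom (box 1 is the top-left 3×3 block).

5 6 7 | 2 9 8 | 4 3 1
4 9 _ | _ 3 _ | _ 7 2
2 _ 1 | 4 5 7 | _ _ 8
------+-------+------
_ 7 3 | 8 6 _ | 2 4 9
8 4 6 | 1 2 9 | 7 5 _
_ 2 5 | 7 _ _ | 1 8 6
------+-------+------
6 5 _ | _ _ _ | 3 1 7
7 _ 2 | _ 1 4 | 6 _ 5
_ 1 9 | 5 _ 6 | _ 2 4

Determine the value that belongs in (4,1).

Row 4 already contains {2, 3, 4, 6, 7, 8, 9}.
Column 1 already contains {2, 4, 5, 6, 7, 8}.
Its 3×3 block (box 4) already contains {2, 3, 4, 5, 6, 7, 8}.
The only value from 1–9 not eliminated is 1, so (4,1) = 1.

1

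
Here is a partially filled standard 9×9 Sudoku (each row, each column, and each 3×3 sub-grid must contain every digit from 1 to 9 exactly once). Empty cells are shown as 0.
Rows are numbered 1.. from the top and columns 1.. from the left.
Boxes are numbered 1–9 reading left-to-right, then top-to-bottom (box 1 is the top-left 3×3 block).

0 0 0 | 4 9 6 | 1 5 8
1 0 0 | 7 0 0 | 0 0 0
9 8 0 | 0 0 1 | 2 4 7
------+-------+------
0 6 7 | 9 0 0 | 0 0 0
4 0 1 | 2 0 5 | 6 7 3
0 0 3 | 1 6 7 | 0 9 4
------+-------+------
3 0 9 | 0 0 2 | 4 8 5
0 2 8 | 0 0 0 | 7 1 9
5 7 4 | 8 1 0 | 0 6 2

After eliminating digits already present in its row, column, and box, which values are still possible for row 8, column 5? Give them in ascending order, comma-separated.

Row 8 already contains {1, 2, 7, 8, 9}.
Column 5 already contains {1, 6, 9}.
Its 3×3 block (box 8) already contains {1, 2, 8}.
Removing those from 1–9 leaves {3, 4, 5} as the candidates for row 8, column 5.

3,4,5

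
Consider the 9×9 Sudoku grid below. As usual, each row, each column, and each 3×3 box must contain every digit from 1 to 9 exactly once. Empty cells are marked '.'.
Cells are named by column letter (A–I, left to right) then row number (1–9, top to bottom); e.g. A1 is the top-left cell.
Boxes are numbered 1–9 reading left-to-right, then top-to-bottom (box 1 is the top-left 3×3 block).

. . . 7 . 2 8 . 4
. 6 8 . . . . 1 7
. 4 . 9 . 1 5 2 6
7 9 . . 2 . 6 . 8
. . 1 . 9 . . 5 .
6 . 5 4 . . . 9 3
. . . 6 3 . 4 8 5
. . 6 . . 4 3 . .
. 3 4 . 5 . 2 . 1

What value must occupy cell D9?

8

Row 9 already contains {1, 2, 3, 4, 5}.
Column D already contains {4, 6, 7, 9}.
Its 3×3 block (box 8) already contains {3, 4, 5, 6}.
The only value from 1–9 not eliminated is 8, so D9 = 8.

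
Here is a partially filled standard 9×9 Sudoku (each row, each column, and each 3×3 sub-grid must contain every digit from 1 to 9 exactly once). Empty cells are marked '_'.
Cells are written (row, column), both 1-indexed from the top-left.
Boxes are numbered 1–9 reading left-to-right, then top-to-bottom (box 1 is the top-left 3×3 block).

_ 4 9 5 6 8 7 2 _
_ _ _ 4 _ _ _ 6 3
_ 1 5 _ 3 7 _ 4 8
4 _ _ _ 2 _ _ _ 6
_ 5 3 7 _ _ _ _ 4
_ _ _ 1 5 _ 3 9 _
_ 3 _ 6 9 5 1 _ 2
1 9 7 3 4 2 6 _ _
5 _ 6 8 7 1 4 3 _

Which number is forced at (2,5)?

Row 2 already contains {3, 4, 6}.
Column 5 already contains {2, 3, 4, 5, 6, 7, 9}.
Its 3×3 block (box 2) already contains {3, 4, 5, 6, 7, 8}.
The only value from 1–9 not eliminated is 1, so (2,5) = 1.

1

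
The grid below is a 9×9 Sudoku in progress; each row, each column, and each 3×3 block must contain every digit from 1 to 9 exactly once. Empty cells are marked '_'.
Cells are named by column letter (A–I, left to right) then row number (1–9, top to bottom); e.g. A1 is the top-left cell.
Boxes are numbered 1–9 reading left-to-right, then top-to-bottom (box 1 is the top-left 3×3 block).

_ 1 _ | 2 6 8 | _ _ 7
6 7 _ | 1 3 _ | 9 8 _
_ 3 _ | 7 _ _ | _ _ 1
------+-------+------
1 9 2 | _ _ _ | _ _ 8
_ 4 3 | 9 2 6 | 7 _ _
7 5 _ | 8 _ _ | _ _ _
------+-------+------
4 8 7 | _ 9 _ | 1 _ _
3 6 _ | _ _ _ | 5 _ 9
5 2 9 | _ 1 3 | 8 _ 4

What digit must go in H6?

Cell H6 itself could take any of {1, 2, 3, 4, 6, 9} by direct elimination.
Consider where 9 can go in row 6.
C6 is out (column C already has a 9).
E6 is out (column E already has a 9).
F6 is out (box 5 already has a 9).
G6 is out (column G already has a 9).
I6 is out (column I already has a 9).
So the only cell in row 6 that can hold 9 is H6.
Therefore H6 = 9.

9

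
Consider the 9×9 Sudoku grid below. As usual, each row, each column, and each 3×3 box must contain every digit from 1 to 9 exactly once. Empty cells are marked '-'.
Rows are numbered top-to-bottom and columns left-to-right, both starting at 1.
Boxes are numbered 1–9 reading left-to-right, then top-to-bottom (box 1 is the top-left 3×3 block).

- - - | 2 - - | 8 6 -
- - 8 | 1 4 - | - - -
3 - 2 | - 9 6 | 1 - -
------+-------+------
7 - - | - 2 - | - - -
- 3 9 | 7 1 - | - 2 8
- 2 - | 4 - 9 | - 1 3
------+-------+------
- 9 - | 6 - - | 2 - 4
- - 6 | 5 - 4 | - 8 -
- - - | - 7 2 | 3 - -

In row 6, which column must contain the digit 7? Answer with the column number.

7

Consider where 7 can go in row 6.
r6c1 is out (column 1 already has a 7).
r6c3 is out (box 4 already has a 7).
r6c5 is out (column 5 already has a 7).
So the only cell in row 6 that can hold 7 is r6c7.
That is column 7.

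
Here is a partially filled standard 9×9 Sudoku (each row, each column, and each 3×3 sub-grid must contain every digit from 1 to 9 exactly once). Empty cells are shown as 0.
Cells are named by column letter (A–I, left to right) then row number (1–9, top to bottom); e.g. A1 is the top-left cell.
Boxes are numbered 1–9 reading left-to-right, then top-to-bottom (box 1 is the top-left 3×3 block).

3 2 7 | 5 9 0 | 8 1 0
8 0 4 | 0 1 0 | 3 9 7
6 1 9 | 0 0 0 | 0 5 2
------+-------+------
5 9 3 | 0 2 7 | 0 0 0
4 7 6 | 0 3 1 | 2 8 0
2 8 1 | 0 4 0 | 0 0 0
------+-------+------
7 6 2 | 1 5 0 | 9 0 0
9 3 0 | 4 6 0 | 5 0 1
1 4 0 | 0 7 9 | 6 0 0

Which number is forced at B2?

Row 2 already contains {1, 3, 4, 7, 8, 9}.
Column B already contains {1, 2, 3, 4, 6, 7, 8, 9}.
Its 3×3 block (box 1) already contains {1, 2, 3, 4, 6, 7, 8, 9}.
The only value from 1–9 not eliminated is 5, so B2 = 5.

5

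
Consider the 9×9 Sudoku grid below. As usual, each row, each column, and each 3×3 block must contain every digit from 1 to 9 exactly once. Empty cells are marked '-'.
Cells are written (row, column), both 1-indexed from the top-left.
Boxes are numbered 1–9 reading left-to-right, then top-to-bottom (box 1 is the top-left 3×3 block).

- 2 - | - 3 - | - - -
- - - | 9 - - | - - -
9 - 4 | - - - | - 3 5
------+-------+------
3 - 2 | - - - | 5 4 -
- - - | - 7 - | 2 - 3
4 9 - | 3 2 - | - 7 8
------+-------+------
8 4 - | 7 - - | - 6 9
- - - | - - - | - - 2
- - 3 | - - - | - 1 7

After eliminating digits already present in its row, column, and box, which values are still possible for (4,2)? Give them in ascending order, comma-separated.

Row 4 already contains {2, 3, 4, 5}.
Column 2 already contains {2, 4, 9}.
Its 3×3 block (box 4) already contains {2, 3, 4, 9}.
Removing those from 1–9 leaves {1, 6, 7, 8} as the candidates for (4,2).

1,6,7,8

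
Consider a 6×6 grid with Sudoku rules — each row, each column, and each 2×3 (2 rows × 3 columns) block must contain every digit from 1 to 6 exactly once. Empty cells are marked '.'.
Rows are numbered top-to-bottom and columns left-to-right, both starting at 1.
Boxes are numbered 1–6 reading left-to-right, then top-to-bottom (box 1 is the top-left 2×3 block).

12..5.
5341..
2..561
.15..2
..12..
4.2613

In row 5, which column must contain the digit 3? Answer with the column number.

1

Consider where 3 can go in row 5.
r5c2 is out (column 2 already has a 3).
r5c5 is out (box 6 already has a 3).
r5c6 is out (column 6 already has a 3).
So the only cell in row 5 that can hold 3 is r5c1.
That is column 1.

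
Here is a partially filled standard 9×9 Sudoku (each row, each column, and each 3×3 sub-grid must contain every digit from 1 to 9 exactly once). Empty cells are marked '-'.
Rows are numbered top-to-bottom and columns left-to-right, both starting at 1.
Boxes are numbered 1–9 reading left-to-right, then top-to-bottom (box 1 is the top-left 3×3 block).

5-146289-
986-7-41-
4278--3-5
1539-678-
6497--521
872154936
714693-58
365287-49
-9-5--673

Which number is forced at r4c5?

2

Row 4 already contains {1, 3, 5, 6, 7, 8, 9}.
Column 5 already contains {5, 6, 7, 8, 9}.
Its 3×3 block (box 5) already contains {1, 4, 5, 6, 7, 9}.
The only value from 1–9 not eliminated is 2, so r4c5 = 2.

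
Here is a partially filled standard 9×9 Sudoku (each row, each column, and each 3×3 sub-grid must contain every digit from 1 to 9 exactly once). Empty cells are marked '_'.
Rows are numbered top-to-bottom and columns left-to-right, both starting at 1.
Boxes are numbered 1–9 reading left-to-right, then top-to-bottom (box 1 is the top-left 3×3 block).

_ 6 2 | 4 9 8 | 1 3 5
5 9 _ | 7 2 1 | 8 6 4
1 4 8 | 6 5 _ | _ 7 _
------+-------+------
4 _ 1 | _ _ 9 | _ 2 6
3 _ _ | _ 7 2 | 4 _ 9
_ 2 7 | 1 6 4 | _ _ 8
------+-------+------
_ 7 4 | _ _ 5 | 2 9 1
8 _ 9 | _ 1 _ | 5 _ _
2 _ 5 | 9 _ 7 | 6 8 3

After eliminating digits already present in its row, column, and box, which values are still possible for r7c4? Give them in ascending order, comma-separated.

3,8

Row 7 already contains {1, 2, 4, 5, 7, 9}.
Column 4 already contains {1, 4, 6, 7, 9}.
Its 3×3 block (box 8) already contains {1, 5, 7, 9}.
Removing those from 1–9 leaves {3, 8} as the candidates for r7c4.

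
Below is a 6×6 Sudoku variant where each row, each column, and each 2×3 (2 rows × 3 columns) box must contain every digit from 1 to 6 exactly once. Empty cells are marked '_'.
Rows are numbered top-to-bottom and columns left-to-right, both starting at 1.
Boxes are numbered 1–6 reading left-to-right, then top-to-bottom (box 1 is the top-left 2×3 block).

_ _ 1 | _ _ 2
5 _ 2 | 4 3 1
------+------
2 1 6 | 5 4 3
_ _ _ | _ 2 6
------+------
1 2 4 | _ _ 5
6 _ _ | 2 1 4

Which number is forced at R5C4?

Cell R5C4 itself could take any of {3, 6} by direct elimination.
Consider where 3 can go in column 4.
R1C4 is out (box 2 already has a 3).
R4C4 is out (box 4 already has a 3).
So the only cell in column 4 that can hold 3 is R5C4.
Therefore R5C4 = 3.

3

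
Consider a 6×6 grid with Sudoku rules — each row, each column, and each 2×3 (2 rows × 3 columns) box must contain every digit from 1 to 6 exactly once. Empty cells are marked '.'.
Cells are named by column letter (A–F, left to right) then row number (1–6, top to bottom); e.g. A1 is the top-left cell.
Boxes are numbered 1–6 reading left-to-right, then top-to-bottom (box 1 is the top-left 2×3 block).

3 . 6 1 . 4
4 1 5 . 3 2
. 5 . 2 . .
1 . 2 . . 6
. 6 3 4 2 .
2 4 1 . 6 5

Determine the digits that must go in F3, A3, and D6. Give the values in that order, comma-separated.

For F3:
  Consider where 3 can go in column F.
  F5 is out (row 5 already has a 3).
  So the only cell in column F that can hold 3 is F3.
  So F3 = 3.
For A3:
  Row 3 already contains {2, 5}.
  Column A already contains {1, 2, 3, 4}.
  Its 2×3 block (box 3) already contains {1, 2, 5}.
  The only value from 1–6 not eliminated is 6, so A3 = 6.
For D6:
  Row 6 already contains {1, 2, 4, 5, 6}.
  Column D already contains {1, 2, 4}.
  Its 2×3 block (box 6) already contains {2, 4, 5, 6}.
  The only value from 1–6 not eliminated is 3, so D6 = 3.

3,6,3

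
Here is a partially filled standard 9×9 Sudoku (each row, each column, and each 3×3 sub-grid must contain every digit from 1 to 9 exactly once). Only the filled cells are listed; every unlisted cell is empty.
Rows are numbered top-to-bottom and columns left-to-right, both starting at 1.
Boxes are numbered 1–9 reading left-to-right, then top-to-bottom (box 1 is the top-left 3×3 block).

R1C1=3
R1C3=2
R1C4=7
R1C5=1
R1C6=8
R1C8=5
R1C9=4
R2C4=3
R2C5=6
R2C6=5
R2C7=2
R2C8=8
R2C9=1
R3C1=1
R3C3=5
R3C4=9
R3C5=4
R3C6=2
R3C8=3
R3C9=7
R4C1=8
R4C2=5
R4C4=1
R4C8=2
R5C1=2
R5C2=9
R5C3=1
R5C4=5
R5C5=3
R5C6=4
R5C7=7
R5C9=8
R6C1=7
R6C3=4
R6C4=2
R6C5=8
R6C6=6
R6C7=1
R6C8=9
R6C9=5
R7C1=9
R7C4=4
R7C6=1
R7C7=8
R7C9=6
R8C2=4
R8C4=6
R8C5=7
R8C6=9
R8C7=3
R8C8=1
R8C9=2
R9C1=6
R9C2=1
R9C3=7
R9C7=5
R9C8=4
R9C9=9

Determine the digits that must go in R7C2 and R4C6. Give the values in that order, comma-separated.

2,7

For R7C2:
  Consider where 2 can go in box 7.
  R7C3 is out (column 3 already has a 2).
  R8C1 is out (row 8 already has a 2).
  R8C3 is out (row 8 already has a 2).
  So the only cell in box 7 that can hold 2 is R7C2.
  So R7C2 = 2.
For R4C6:
  Row 4 already contains {1, 2, 5, 8}.
  Column 6 already contains {1, 2, 4, 5, 6, 8, 9}.
  Its 3×3 block (box 5) already contains {1, 2, 3, 4, 5, 6, 8}.
  The only value from 1–9 not eliminated is 7, so R4C6 = 7.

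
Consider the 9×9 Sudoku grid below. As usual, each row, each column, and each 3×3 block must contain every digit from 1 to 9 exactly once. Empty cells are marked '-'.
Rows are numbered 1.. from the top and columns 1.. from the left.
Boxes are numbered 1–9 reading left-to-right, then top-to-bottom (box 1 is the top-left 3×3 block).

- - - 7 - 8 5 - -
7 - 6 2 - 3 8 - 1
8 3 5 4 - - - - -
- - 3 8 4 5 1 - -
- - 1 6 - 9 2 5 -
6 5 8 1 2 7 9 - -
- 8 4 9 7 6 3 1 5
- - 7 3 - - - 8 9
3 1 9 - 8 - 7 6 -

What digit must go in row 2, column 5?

5

Cell row 2, column 5 itself could take any of {5, 9} by direct elimination.
Consider where 5 can go in row 2.
row 2, column 2 is out (column 2 already has a 5).
row 2, column 8 is out (column 8 already has a 5).
So the only cell in row 2 that can hold 5 is row 2, column 5.
Therefore row 2, column 5 = 5.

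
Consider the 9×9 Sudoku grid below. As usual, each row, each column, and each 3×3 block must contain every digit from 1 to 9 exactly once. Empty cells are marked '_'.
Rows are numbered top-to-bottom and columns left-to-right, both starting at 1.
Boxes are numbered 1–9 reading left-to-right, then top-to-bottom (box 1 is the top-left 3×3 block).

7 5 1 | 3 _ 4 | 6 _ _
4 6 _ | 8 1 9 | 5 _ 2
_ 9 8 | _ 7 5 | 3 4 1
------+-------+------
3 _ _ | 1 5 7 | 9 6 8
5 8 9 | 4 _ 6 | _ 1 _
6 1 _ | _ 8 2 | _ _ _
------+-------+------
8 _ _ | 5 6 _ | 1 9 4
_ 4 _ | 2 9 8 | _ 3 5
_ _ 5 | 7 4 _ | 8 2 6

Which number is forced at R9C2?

3

Row 9 already contains {2, 4, 5, 6, 7, 8}.
Column 2 already contains {1, 4, 5, 6, 8, 9}.
Its 3×3 block (box 7) already contains {4, 5, 8}.
The only value from 1–9 not eliminated is 3, so R9C2 = 3.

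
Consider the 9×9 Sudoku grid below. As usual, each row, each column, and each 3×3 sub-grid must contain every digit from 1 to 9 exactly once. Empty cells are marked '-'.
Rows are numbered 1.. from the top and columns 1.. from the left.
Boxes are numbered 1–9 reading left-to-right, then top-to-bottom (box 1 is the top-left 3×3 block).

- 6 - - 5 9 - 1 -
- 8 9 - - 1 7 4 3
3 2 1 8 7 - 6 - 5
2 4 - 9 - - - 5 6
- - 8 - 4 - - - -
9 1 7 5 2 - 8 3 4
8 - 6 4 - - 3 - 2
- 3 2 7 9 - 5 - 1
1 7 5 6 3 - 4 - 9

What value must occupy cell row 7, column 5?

1

Row 7 already contains {2, 3, 4, 6, 8}.
Column 5 already contains {2, 3, 4, 5, 7, 9}.
Its 3×3 block (box 8) already contains {3, 4, 6, 7, 9}.
The only value from 1–9 not eliminated is 1, so row 7, column 5 = 1.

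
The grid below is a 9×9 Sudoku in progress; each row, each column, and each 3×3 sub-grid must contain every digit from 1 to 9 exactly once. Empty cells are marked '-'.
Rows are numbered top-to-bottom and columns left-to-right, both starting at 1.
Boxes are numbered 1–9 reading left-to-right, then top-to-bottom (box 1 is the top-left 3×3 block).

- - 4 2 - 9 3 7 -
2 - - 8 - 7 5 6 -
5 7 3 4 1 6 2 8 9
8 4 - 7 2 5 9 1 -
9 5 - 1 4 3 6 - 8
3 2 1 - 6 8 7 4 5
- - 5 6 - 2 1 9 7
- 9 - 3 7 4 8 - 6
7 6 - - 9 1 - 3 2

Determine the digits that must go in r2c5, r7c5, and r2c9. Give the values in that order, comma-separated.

For r2c5:
  Row 2 already contains {2, 5, 6, 7, 8}.
  Column 5 already contains {1, 2, 4, 6, 7, 9}.
  Its 3×3 block (box 2) already contains {1, 2, 4, 6, 7, 8, 9}.
  The only value from 1–9 not eliminated is 3, so r2c5 = 3.
For r7c5:
  Row 7 already contains {1, 2, 5, 6, 7, 9}.
  Column 5 already contains {1, 2, 4, 6, 7, 9}.
  Its 3×3 block (box 8) already contains {1, 2, 3, 4, 6, 7, 9}.
  The only value from 1–9 not eliminated is 8, so r7c5 = 8.
For r2c9:
  Consider where 4 can go in row 2.
  r2c2 is out (column 2 already has a 4).
  r2c3 is out (column 3 already has a 4).
  r2c5 is out (column 5 already has a 4).
  So the only cell in row 2 that can hold 4 is r2c9.
  So r2c9 = 4.

3,8,4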